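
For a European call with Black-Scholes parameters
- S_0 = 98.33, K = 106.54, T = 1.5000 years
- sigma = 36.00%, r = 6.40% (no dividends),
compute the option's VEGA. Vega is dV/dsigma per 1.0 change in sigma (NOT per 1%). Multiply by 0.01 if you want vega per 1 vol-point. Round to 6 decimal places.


Answer: Vega = 46.491806

Derivation:
d1 = 0.2563088624; d2 = -0.1845992913
phi(d1) = 0.3860510557; exp(-qT) = 1.0000000000; exp(-rT) = 0.9084640161
Vega = S * exp(-qT) * phi(d1) * sqrt(T) = 98.3300 * 1.0000000000 * 0.3860510557 * 1.2247448714 = 46.491806


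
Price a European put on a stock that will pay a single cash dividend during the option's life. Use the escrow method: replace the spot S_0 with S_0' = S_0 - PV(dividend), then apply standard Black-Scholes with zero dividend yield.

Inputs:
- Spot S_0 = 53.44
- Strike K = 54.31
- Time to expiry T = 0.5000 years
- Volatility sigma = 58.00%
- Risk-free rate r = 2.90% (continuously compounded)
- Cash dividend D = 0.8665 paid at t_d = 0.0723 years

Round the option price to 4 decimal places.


Answer: Price = 9.1042

Derivation:
PV(D) = D * exp(-r * t_d) = 0.8665 * 0.99790550 = 0.86468511
S_0' = S_0 - PV(D) = 53.4400 - 0.86468511 = 52.57531489
d1 = (ln(S_0'/K) + (r + sigma^2/2)*T) / (sigma*sqrt(T)) = 0.16126506
d2 = d1 - sigma*sqrt(T) = -0.24885687
exp(-rT) = 0.98560462
N(-d1) = 0.43594232; N(-d2) = 0.59826425
P = K * exp(-rT) * N(-d2) - S_0' * N(-d1) = 54.3100 * 0.98560462 * 0.59826425 - 52.57531489 * 0.43594232 = 9.1042


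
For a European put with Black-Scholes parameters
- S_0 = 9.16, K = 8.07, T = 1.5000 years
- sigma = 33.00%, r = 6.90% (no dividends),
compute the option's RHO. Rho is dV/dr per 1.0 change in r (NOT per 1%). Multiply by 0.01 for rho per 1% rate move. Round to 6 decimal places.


d1 = 0.7716330540; d2 = 0.3674672464
phi(d1) = 0.2962216408; exp(-qT) = 1.0000000000; exp(-rT) = 0.9016760227
N(-d2) = 0.3566352595
Rho = -K*T*exp(-rT)*N(-d2) = -8.0700 * 1.5000 * 0.9016760227 * 0.3566352595 = -3.892598

Answer: Rho = -3.892598


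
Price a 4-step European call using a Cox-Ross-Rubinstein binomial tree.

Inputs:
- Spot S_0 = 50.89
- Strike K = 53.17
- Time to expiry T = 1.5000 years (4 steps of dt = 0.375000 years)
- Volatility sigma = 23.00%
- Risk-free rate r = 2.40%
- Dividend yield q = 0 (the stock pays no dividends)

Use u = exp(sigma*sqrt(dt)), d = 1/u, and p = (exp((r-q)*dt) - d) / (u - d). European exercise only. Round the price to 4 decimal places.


dt = T/N = 0.375000
u = exp(sigma*sqrt(dt)) = 1.151247; d = 1/u = 0.868623
p = (exp((r-q)*dt) - d) / (u - d) = 0.496835
Discount per step: exp(-r*dt) = 0.991040
Stock lattice S(k, i) with i counting down-moves:
  k=0: S(0,0) = 50.8900
  k=1: S(1,0) = 58.5870; S(1,1) = 44.2042
  k=2: S(2,0) = 67.4481; S(2,1) = 50.8900; S(2,2) = 38.3968
  k=3: S(3,0) = 77.6494; S(3,1) = 58.5870; S(3,2) = 44.2042; S(3,3) = 33.3524
  k=4: S(4,0) = 89.3936; S(4,1) = 67.4481; S(4,2) = 50.8900; S(4,3) = 38.3968; S(4,4) = 28.9707
Terminal payoffs V(N, i) = max(S_T - K, 0):
  V(4,0) = 36.223599; V(4,1) = 14.278056; V(4,2) = 0.000000; V(4,3) = 0.000000; V(4,4) = 0.000000
Backward induction: V(k, i) = exp(-r*dt) * [p * V(k+1, i) + (1-p) * V(k+1, i+1)].
  V(3,0) = exp(-r*dt) * [p*36.223599 + (1-p)*14.278056] = 24.955752
  V(3,1) = exp(-r*dt) * [p*14.278056 + (1-p)*0.000000] = 7.030278
  V(3,2) = exp(-r*dt) * [p*0.000000 + (1-p)*0.000000] = 0.000000
  V(3,3) = exp(-r*dt) * [p*0.000000 + (1-p)*0.000000] = 0.000000
  V(2,0) = exp(-r*dt) * [p*24.955752 + (1-p)*7.030278] = 15.793496
  V(2,1) = exp(-r*dt) * [p*7.030278 + (1-p)*0.000000] = 3.461593
  V(2,2) = exp(-r*dt) * [p*0.000000 + (1-p)*0.000000] = 0.000000
  V(1,0) = exp(-r*dt) * [p*15.793496 + (1-p)*3.461593] = 9.502603
  V(1,1) = exp(-r*dt) * [p*3.461593 + (1-p)*0.000000] = 1.704431
  V(0,0) = exp(-r*dt) * [p*9.502603 + (1-p)*1.704431] = 5.528850

Answer: Price = V(0,0) = 5.5289


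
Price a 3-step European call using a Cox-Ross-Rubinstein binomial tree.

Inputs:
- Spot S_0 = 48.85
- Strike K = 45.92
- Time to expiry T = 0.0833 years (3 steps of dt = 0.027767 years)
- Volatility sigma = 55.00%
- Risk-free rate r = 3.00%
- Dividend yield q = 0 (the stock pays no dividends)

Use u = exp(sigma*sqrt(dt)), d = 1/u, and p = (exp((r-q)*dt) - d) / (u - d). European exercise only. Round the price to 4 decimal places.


dt = T/N = 0.027767
u = exp(sigma*sqrt(dt)) = 1.095979; d = 1/u = 0.912426
p = (exp((r-q)*dt) - d) / (u - d) = 0.481644
Discount per step: exp(-r*dt) = 0.999167
Stock lattice S(k, i) with i counting down-moves:
  k=0: S(0,0) = 48.8500
  k=1: S(1,0) = 53.5386; S(1,1) = 44.5720
  k=2: S(2,0) = 58.6772; S(2,1) = 48.8500; S(2,2) = 40.6687
  k=3: S(3,0) = 64.3090; S(3,1) = 53.5386; S(3,2) = 44.5720; S(3,3) = 37.1071
Terminal payoffs V(N, i) = max(S_T - K, 0):
  V(3,0) = 18.388986; V(3,1) = 7.618590; V(3,2) = 0.000000; V(3,3) = 0.000000
Backward induction: V(k, i) = exp(-r*dt) * [p * V(k+1, i) + (1-p) * V(k+1, i+1)].
  V(2,0) = exp(-r*dt) * [p*18.388986 + (1-p)*7.618590] = 12.795424
  V(2,1) = exp(-r*dt) * [p*7.618590 + (1-p)*0.000000] = 3.666393
  V(2,2) = exp(-r*dt) * [p*0.000000 + (1-p)*0.000000] = 0.000000
  V(1,0) = exp(-r*dt) * [p*12.795424 + (1-p)*3.666393] = 8.056622
  V(1,1) = exp(-r*dt) * [p*3.666393 + (1-p)*0.000000] = 1.764426
  V(0,0) = exp(-r*dt) * [p*8.056622 + (1-p)*1.764426] = 4.791032

Answer: Price = V(0,0) = 4.7910


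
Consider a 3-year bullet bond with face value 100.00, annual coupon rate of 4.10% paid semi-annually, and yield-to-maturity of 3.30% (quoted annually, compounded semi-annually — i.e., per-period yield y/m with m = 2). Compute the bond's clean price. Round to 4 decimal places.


Answer: Price = 102.2673

Derivation:
Coupon per period c = face * coupon_rate / m = 2.050000
Periods per year m = 2; per-period yield y/m = 0.016500
Number of cashflows N = 6
Cashflows (t years, CF_t, discount factor 1/(1+y/m)^(m*t), PV):
  t = 0.5000: CF_t = 2.050000, DF = 0.983768, PV = 2.016724
  t = 1.0000: CF_t = 2.050000, DF = 0.967799, PV = 1.983988
  t = 1.5000: CF_t = 2.050000, DF = 0.952090, PV = 1.951784
  t = 2.0000: CF_t = 2.050000, DF = 0.936635, PV = 1.920102
  t = 2.5000: CF_t = 2.050000, DF = 0.921432, PV = 1.888935
  t = 3.0000: CF_t = 102.050000, DF = 0.906475, PV = 92.505746
Price P = sum_t PV_t = 102.267279


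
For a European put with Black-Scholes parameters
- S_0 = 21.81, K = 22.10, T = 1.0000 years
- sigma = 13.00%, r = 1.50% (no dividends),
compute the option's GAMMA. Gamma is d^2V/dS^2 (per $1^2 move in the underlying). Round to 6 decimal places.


d1 = 0.0787767053; d2 = -0.0512232947
phi(d1) = 0.3977063270; exp(-qT) = 1.0000000000; exp(-rT) = 0.9851119396
Gamma = exp(-qT) * phi(d1) / (S * sigma * sqrt(T)) = 1.0000000000 * 0.3977063270 / (21.8100 * 0.1300 * 1.0000000000) = 0.140270

Answer: Gamma = 0.140270


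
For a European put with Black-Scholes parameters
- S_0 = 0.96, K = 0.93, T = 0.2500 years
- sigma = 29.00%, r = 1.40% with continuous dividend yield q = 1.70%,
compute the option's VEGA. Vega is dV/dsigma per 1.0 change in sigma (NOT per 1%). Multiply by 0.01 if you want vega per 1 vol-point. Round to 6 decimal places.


Answer: Vega = 0.183024

Derivation:
d1 = 0.2862841263; d2 = 0.1412841263
phi(d1) = 0.3829243482; exp(-qT) = 0.9957590185; exp(-rT) = 0.9965061179
Vega = S * exp(-qT) * phi(d1) * sqrt(T) = 0.9600 * 0.9957590185 * 0.3829243482 * 0.5000000000 = 0.183024


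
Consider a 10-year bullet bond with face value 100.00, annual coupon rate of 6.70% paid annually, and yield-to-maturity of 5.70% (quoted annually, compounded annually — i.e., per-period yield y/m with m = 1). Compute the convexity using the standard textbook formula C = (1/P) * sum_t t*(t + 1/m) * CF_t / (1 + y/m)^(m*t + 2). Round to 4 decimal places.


Answer: Convexity = 68.7186

Derivation:
Coupon per period c = face * coupon_rate / m = 6.700000
Periods per year m = 1; per-period yield y/m = 0.057000
Number of cashflows N = 10
Cashflows (t years, CF_t, discount factor 1/(1+y/m)^(m*t), PV):
  t = 1.0000: CF_t = 6.700000, DF = 0.946074, PV = 6.338694
  t = 2.0000: CF_t = 6.700000, DF = 0.895056, PV = 5.996873
  t = 3.0000: CF_t = 6.700000, DF = 0.846789, PV = 5.673484
  t = 4.0000: CF_t = 6.700000, DF = 0.801125, PV = 5.367535
  t = 5.0000: CF_t = 6.700000, DF = 0.757923, PV = 5.078084
  t = 6.0000: CF_t = 6.700000, DF = 0.717051, PV = 4.804242
  t = 7.0000: CF_t = 6.700000, DF = 0.678383, PV = 4.545167
  t = 8.0000: CF_t = 6.700000, DF = 0.641801, PV = 4.300064
  t = 9.0000: CF_t = 6.700000, DF = 0.607191, PV = 4.068178
  t = 10.0000: CF_t = 106.700000, DF = 0.574447, PV = 61.293518
Price P = sum_t PV_t = 107.465838
Convexity numerator sum_t t*(t + 1/m) * CF_t / (1+y/m)^(m*t + 2):
  t = 1.0000: term = 11.346968
  t = 2.0000: term = 32.205208
  t = 3.0000: term = 60.937006
  t = 4.0000: term = 96.084841
  t = 5.0000: term = 136.355025
  t = 6.0000: term = 180.602682
  t = 7.0000: term = 227.817952
  t = 8.0000: term = 277.113336
  t = 9.0000: term = 327.712081
  t = 10.0000: term = 6034.721841
Convexity = (1/P) * sum = 7384.896938 / 107.465838 = 68.718553


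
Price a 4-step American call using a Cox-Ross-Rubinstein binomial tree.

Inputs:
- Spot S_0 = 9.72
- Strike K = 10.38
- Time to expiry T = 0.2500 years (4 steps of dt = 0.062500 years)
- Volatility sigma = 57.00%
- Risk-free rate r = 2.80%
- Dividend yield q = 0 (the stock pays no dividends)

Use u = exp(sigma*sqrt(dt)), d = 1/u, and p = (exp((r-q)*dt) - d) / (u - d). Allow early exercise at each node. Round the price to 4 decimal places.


dt = T/N = 0.062500
u = exp(sigma*sqrt(dt)) = 1.153153; d = 1/u = 0.867188
p = (exp((r-q)*dt) - d) / (u - d) = 0.470560
Discount per step: exp(-r*dt) = 0.998252
Stock lattice S(k, i) with i counting down-moves:
  k=0: S(0,0) = 9.7200
  k=1: S(1,0) = 11.2086; S(1,1) = 8.4291
  k=2: S(2,0) = 12.9253; S(2,1) = 9.7200; S(2,2) = 7.3096
  k=3: S(3,0) = 14.9048; S(3,1) = 11.2086; S(3,2) = 8.4291; S(3,3) = 6.3388
  k=4: S(4,0) = 17.1876; S(4,1) = 12.9253; S(4,2) = 9.7200; S(4,3) = 7.3096; S(4,4) = 5.4969
Terminal payoffs V(N, i) = max(S_T - K, 0):
  V(4,0) = 6.807556; V(4,1) = 2.545287; V(4,2) = 0.000000; V(4,3) = 0.000000; V(4,4) = 0.000000
Backward induction: V(k, i) = exp(-r*dt) * [p * V(k+1, i) + (1-p) * V(k+1, i+1)]; then take max(V_cont, immediate exercise) for American.
  V(3,0) = exp(-r*dt) * [p*6.807556 + (1-p)*2.545287] = 4.542984; exercise = 4.524834; V(3,0) = max -> 4.542984
  V(3,1) = exp(-r*dt) * [p*2.545287 + (1-p)*0.000000] = 1.195616; exercise = 0.828648; V(3,1) = max -> 1.195616
  V(3,2) = exp(-r*dt) * [p*0.000000 + (1-p)*0.000000] = 0.000000; exercise = 0.000000; V(3,2) = max -> 0.000000
  V(3,3) = exp(-r*dt) * [p*0.000000 + (1-p)*0.000000] = 0.000000; exercise = 0.000000; V(3,3) = max -> 0.000000
  V(2,0) = exp(-r*dt) * [p*4.542984 + (1-p)*1.195616] = 2.765909; exercise = 2.545287; V(2,0) = max -> 2.765909
  V(2,1) = exp(-r*dt) * [p*1.195616 + (1-p)*0.000000] = 0.561626; exercise = 0.000000; V(2,1) = max -> 0.561626
  V(2,2) = exp(-r*dt) * [p*0.000000 + (1-p)*0.000000] = 0.000000; exercise = 0.000000; V(2,2) = max -> 0.000000
  V(1,0) = exp(-r*dt) * [p*2.765909 + (1-p)*0.561626] = 1.596078; exercise = 0.828648; V(1,0) = max -> 1.596078
  V(1,1) = exp(-r*dt) * [p*0.561626 + (1-p)*0.000000] = 0.263817; exercise = 0.000000; V(1,1) = max -> 0.263817
  V(0,0) = exp(-r*dt) * [p*1.596078 + (1-p)*0.263817] = 0.889168; exercise = 0.000000; V(0,0) = max -> 0.889168

Answer: Price = V(0,0) = 0.8892


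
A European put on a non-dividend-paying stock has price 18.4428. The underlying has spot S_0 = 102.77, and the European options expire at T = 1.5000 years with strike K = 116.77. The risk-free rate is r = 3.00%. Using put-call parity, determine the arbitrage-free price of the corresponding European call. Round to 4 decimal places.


Put-call parity: C - P = S_0 * exp(-qT) - K * exp(-rT).
S_0 * exp(-qT) = 102.7700 * 1.00000000 = 102.77000000
K * exp(-rT) = 116.7700 * 0.95599748 = 111.63182595
C = P + S*exp(-qT) - K*exp(-rT)
C = 18.4428 + 102.77000000 - 111.63182595 = 9.5810

Answer: Call price = 9.5810


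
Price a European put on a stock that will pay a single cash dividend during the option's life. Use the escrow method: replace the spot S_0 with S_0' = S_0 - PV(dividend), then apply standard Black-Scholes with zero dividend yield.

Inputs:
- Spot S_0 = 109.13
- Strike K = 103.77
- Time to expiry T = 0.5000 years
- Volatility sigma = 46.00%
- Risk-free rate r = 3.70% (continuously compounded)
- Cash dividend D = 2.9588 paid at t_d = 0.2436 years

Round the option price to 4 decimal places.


Answer: Price = 11.3844

Derivation:
PV(D) = D * exp(-r * t_d) = 2.9588 * 0.99102730 = 2.93225157
S_0' = S_0 - PV(D) = 109.1300 - 2.93225157 = 106.19774843
d1 = (ln(S_0'/K) + (r + sigma^2/2)*T) / (sigma*sqrt(T)) = 0.29060858
d2 = d1 - sigma*sqrt(T) = -0.03466054
exp(-rT) = 0.98167007
N(-d1) = 0.38567535; N(-d2) = 0.51382479
P = K * exp(-rT) * N(-d2) - S_0' * N(-d1) = 103.7700 * 0.98167007 * 0.51382479 - 106.19774843 * 0.38567535 = 11.3844


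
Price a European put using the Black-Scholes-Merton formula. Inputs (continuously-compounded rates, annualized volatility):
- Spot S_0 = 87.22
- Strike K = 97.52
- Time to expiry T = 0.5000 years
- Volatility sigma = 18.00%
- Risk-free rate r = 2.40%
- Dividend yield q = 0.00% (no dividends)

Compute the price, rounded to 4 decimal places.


d1 = (ln(S/K) + (r - q + 0.5*sigma^2) * T) / (sigma * sqrt(T)) = -0.71907906
d2 = d1 - sigma * sqrt(T) = -0.84635828
exp(-rT) = 0.98807171; exp(-qT) = 1.00000000
P = K * exp(-rT) * N(-d2) - S_0 * exp(-qT) * N(-d1)
N(-d1) = 0.76395390; N(-d2) = 0.80132355
P = 97.5200 * 0.98807171 * 0.80132355 - 87.2200 * 1.00000000 * 0.76395390 = 10.5809

Answer: Price = 10.5809


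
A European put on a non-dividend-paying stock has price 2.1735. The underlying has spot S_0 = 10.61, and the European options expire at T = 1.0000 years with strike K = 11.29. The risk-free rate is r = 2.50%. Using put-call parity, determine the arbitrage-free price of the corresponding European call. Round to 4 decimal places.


Put-call parity: C - P = S_0 * exp(-qT) - K * exp(-rT).
S_0 * exp(-qT) = 10.6100 * 1.00000000 = 10.61000000
K * exp(-rT) = 11.2900 * 0.97530991 = 11.01124891
C = P + S*exp(-qT) - K*exp(-rT)
C = 2.1735 + 10.61000000 - 11.01124891 = 1.7723

Answer: Call price = 1.7723


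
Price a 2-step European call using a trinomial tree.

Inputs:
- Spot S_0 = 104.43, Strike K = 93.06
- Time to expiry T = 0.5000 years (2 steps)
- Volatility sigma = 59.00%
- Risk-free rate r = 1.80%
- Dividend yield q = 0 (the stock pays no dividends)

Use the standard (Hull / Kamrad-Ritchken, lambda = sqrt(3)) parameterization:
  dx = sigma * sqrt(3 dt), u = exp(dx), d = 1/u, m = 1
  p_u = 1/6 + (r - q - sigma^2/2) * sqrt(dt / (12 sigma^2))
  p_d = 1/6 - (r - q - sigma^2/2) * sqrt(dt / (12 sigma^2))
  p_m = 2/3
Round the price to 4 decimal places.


Answer: Price = V(0,0) = 22.5809

Derivation:
dt = T/N = 0.250000; dx = sigma*sqrt(3*dt) = 0.510955
u = exp(dx) = 1.666882; d = 1/u = 0.599922
p_u = 0.128491, p_m = 0.666667, p_d = 0.204843
Discount per step: exp(-r*dt) = 0.995510
Stock lattice S(k, j) with j the centered position index:
  k=0: S(0,+0) = 104.4300
  k=1: S(1,-1) = 62.6499; S(1,+0) = 104.4300; S(1,+1) = 174.0725
  k=2: S(2,-2) = 37.5851; S(2,-1) = 62.6499; S(2,+0) = 104.4300; S(2,+1) = 174.0725; S(2,+2) = 290.1584
Terminal payoffs V(N, j) = max(S_T - K, 0):
  V(2,-2) = 0.000000; V(2,-1) = 0.000000; V(2,+0) = 11.370000; V(2,+1) = 81.012517; V(2,+2) = 197.098396
Backward induction: V(k, j) = exp(-r*dt) * [p_u * V(k+1, j+1) + p_m * V(k+1, j) + p_d * V(k+1, j-1)]
  V(1,-1) = exp(-r*dt) * [p_u*11.370000 + p_m*0.000000 + p_d*0.000000] = 1.454379
  V(1,+0) = exp(-r*dt) * [p_u*81.012517 + p_m*11.370000 + p_d*0.000000] = 17.908577
  V(1,+1) = exp(-r*dt) * [p_u*197.098396 + p_m*81.012517 + p_d*11.370000] = 81.296042
  V(0,+0) = exp(-r*dt) * [p_u*81.296042 + p_m*17.908577 + p_d*1.454379] = 22.580905


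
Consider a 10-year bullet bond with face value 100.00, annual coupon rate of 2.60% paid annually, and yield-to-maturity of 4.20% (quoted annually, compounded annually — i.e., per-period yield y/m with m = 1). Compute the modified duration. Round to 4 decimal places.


Coupon per period c = face * coupon_rate / m = 2.600000
Periods per year m = 1; per-period yield y/m = 0.042000
Number of cashflows N = 10
Cashflows (t years, CF_t, discount factor 1/(1+y/m)^(m*t), PV):
  t = 1.0000: CF_t = 2.600000, DF = 0.959693, PV = 2.495202
  t = 2.0000: CF_t = 2.600000, DF = 0.921010, PV = 2.394627
  t = 3.0000: CF_t = 2.600000, DF = 0.883887, PV = 2.298107
  t = 4.0000: CF_t = 2.600000, DF = 0.848260, PV = 2.205477
  t = 5.0000: CF_t = 2.600000, DF = 0.814069, PV = 2.116580
  t = 6.0000: CF_t = 2.600000, DF = 0.781257, PV = 2.031267
  t = 7.0000: CF_t = 2.600000, DF = 0.749766, PV = 1.949393
  t = 8.0000: CF_t = 2.600000, DF = 0.719545, PV = 1.870818
  t = 9.0000: CF_t = 2.600000, DF = 0.690543, PV = 1.795411
  t = 10.0000: CF_t = 102.600000, DF = 0.662709, PV = 67.993934
Price P = sum_t PV_t = 87.150816
First compute Macaulay numerator sum_t t * PV_t:
  t * PV_t at t = 1.0000: 2.495202
  t * PV_t at t = 2.0000: 4.789254
  t * PV_t at t = 3.0000: 6.894320
  t * PV_t at t = 4.0000: 8.821907
  t * PV_t at t = 5.0000: 10.582902
  t * PV_t at t = 6.0000: 12.187603
  t * PV_t at t = 7.0000: 13.645748
  t * PV_t at t = 8.0000: 14.966546
  t * PV_t at t = 9.0000: 16.158699
  t * PV_t at t = 10.0000: 679.939343
Macaulay duration D = 770.481523 / 87.150816 = 8.840784
Modified duration = D / (1 + y/m) = 8.840784 / (1 + 0.042000) = 8.484437

Answer: Modified duration = 8.4844


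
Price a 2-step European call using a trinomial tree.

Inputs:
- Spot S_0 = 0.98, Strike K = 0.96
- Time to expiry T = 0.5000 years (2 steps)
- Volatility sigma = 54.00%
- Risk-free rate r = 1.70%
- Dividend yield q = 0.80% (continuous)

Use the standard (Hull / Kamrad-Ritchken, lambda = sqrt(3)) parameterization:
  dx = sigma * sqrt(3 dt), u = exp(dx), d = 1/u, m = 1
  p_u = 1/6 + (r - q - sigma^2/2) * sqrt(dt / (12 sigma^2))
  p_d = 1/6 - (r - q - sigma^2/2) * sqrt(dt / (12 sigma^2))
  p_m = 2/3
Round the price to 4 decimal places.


dt = T/N = 0.250000; dx = sigma*sqrt(3*dt) = 0.467654
u = exp(dx) = 1.596245; d = 1/u = 0.626470
p_u = 0.130101, p_m = 0.666667, p_d = 0.203232
Discount per step: exp(-r*dt) = 0.995759
Stock lattice S(k, j) with j the centered position index:
  k=0: S(0,+0) = 0.9800
  k=1: S(1,-1) = 0.6139; S(1,+0) = 0.9800; S(1,+1) = 1.5643
  k=2: S(2,-2) = 0.3846; S(2,-1) = 0.6139; S(2,+0) = 0.9800; S(2,+1) = 1.5643; S(2,+2) = 2.4970
Terminal payoffs V(N, j) = max(S_T - K, 0):
  V(2,-2) = 0.000000; V(2,-1) = 0.000000; V(2,+0) = 0.020000; V(2,+1) = 0.604320; V(2,+2) = 1.537037
Backward induction: V(k, j) = exp(-r*dt) * [p_u * V(k+1, j+1) + p_m * V(k+1, j) + p_d * V(k+1, j-1)]
  V(1,-1) = exp(-r*dt) * [p_u*0.020000 + p_m*0.000000 + p_d*0.000000] = 0.002591
  V(1,+0) = exp(-r*dt) * [p_u*0.604320 + p_m*0.020000 + p_d*0.000000] = 0.091566
  V(1,+1) = exp(-r*dt) * [p_u*1.537037 + p_m*0.604320 + p_d*0.020000] = 0.604341
  V(0,+0) = exp(-r*dt) * [p_u*0.604341 + p_m*0.091566 + p_d*0.002591] = 0.139601

Answer: Price = V(0,0) = 0.1396


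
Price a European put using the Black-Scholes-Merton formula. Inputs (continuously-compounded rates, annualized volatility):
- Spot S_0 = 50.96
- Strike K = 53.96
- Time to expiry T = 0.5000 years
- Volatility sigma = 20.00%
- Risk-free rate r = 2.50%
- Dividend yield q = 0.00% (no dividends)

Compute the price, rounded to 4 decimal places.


d1 = (ln(S/K) + (r - q + 0.5*sigma^2) * T) / (sigma * sqrt(T)) = -0.24538034
d2 = d1 - sigma * sqrt(T) = -0.38680169
exp(-rT) = 0.98757780; exp(-qT) = 1.00000000
P = K * exp(-rT) * N(-d2) - S_0 * exp(-qT) * N(-d1)
N(-d1) = 0.59691902; N(-d2) = 0.65054849
P = 53.9600 * 0.98757780 * 0.65054849 - 50.9600 * 1.00000000 * 0.59691902 = 4.2485

Answer: Price = 4.2485


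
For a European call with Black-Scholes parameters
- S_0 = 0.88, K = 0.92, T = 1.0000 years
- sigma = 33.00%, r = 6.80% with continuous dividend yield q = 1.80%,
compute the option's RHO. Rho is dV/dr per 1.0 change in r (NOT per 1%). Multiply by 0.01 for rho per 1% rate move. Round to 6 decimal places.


d1 = 0.1818128407; d2 = -0.1481871593
phi(d1) = 0.3924027718; exp(-qT) = 0.9821610324; exp(-rT) = 0.9342604736
N(d2) = 0.4410975327
Rho = K*T*exp(-rT)*N(d2) = 0.9200 * 1.0000 * 0.9342604736 * 0.4410975327 = 0.379132

Answer: Rho = 0.379132


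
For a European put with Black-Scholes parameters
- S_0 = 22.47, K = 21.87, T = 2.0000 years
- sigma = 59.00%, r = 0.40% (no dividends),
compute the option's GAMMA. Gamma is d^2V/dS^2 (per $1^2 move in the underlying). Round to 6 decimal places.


Answer: Gamma = 0.019149

Derivation:
d1 = 0.4592182164; d2 = -0.3751677854
phi(d1) = 0.3590192688; exp(-qT) = 1.0000000000; exp(-rT) = 0.9920319148
Gamma = exp(-qT) * phi(d1) / (S * sigma * sqrt(T)) = 1.0000000000 * 0.3590192688 / (22.4700 * 0.5900 * 1.4142135624) = 0.019149


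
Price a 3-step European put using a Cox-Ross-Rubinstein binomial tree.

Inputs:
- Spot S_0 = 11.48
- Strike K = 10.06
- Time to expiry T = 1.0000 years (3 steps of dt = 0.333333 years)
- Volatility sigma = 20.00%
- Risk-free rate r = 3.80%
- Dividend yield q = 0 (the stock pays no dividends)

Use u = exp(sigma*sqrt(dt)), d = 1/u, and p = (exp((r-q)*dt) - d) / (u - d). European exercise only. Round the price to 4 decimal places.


Answer: Price = V(0,0) = 0.1987

Derivation:
dt = T/N = 0.333333
u = exp(sigma*sqrt(dt)) = 1.122401; d = 1/u = 0.890947
p = (exp((r-q)*dt) - d) / (u - d) = 0.526239
Discount per step: exp(-r*dt) = 0.987413
Stock lattice S(k, i) with i counting down-moves:
  k=0: S(0,0) = 11.4800
  k=1: S(1,0) = 12.8852; S(1,1) = 10.2281
  k=2: S(2,0) = 14.4623; S(2,1) = 11.4800; S(2,2) = 9.1127
  k=3: S(3,0) = 16.2325; S(3,1) = 12.8852; S(3,2) = 10.2281; S(3,3) = 8.1189
Terminal payoffs V(N, i) = max(K - S_T, 0):
  V(3,0) = 0.000000; V(3,1) = 0.000000; V(3,2) = 0.000000; V(3,3) = 1.941087
Backward induction: V(k, i) = exp(-r*dt) * [p * V(k+1, i) + (1-p) * V(k+1, i+1)].
  V(2,0) = exp(-r*dt) * [p*0.000000 + (1-p)*0.000000] = 0.000000
  V(2,1) = exp(-r*dt) * [p*0.000000 + (1-p)*0.000000] = 0.000000
  V(2,2) = exp(-r*dt) * [p*0.000000 + (1-p)*1.941087] = 0.908036
  V(1,0) = exp(-r*dt) * [p*0.000000 + (1-p)*0.000000] = 0.000000
  V(1,1) = exp(-r*dt) * [p*0.000000 + (1-p)*0.908036] = 0.424777
  V(0,0) = exp(-r*dt) * [p*0.000000 + (1-p)*0.424777] = 0.198710


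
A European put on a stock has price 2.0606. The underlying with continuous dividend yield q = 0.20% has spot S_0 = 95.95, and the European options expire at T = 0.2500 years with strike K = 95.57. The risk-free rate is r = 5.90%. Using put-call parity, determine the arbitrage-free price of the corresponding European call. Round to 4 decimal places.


Put-call parity: C - P = S_0 * exp(-qT) - K * exp(-rT).
S_0 * exp(-qT) = 95.9500 * 0.99950012 = 95.90203699
K * exp(-rT) = 95.5700 * 0.98535825 = 94.17068780
C = P + S*exp(-qT) - K*exp(-rT)
C = 2.0606 + 95.90203699 - 94.17068780 = 3.7919

Answer: Call price = 3.7919


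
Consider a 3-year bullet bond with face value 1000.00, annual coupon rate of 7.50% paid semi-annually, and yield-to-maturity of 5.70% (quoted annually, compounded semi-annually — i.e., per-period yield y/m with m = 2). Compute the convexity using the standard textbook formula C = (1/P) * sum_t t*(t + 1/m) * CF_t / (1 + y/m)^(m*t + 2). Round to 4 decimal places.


Answer: Convexity = 8.8229

Derivation:
Coupon per period c = face * coupon_rate / m = 37.500000
Periods per year m = 2; per-period yield y/m = 0.028500
Number of cashflows N = 6
Cashflows (t years, CF_t, discount factor 1/(1+y/m)^(m*t), PV):
  t = 0.5000: CF_t = 37.500000, DF = 0.972290, PV = 36.460865
  t = 1.0000: CF_t = 37.500000, DF = 0.945347, PV = 35.450525
  t = 1.5000: CF_t = 37.500000, DF = 0.919152, PV = 34.468182
  t = 2.0000: CF_t = 37.500000, DF = 0.893682, PV = 33.513060
  t = 2.5000: CF_t = 37.500000, DF = 0.868917, PV = 32.584404
  t = 3.0000: CF_t = 1037.500000, DF = 0.844840, PV = 876.521007
Price P = sum_t PV_t = 1048.998045
Convexity numerator sum_t t*(t + 1/m) * CF_t / (1+y/m)^(m*t + 2):
  t = 0.5000: term = 17.234091
  t = 1.0000: term = 50.269590
  t = 1.5000: term = 97.753213
  t = 2.0000: term = 158.407411
  t = 2.5000: term = 231.026851
  t = 3.0000: term = 8700.476458
Convexity = (1/P) * sum = 9255.167614 / 1048.998045 = 8.822865


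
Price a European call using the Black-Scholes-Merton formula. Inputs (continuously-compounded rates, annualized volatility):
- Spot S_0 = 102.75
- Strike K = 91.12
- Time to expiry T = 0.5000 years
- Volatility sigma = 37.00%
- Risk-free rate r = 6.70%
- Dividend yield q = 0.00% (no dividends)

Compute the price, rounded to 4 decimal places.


d1 = (ln(S/K) + (r - q + 0.5*sigma^2) * T) / (sigma * sqrt(T)) = 0.71798680
d2 = d1 - sigma * sqrt(T) = 0.45635729
exp(-rT) = 0.96705491; exp(-qT) = 1.00000000
C = S_0 * exp(-qT) * N(d1) - K * exp(-rT) * N(d2)
N(d1) = 0.76361729; N(d2) = 0.67593346
C = 102.7500 * 1.00000000 * 0.76361729 - 91.1200 * 0.96705491 * 0.67593346 = 18.8997

Answer: Price = 18.8997


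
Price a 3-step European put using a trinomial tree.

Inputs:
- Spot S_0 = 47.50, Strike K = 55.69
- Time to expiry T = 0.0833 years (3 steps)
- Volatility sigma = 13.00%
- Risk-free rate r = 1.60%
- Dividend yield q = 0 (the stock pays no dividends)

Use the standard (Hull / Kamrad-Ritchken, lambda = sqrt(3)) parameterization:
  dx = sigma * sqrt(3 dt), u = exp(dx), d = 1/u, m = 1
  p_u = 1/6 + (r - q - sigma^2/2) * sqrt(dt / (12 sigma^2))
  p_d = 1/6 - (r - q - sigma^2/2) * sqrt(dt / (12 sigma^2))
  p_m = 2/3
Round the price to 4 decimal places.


Answer: Price = V(0,0) = 8.1158

Derivation:
dt = T/N = 0.027767; dx = sigma*sqrt(3*dt) = 0.037520
u = exp(dx) = 1.038233; d = 1/u = 0.963175
p_u = 0.169460, p_m = 0.666667, p_d = 0.163873
Discount per step: exp(-r*dt) = 0.999556
Stock lattice S(k, j) with j the centered position index:
  k=0: S(0,+0) = 47.5000
  k=1: S(1,-1) = 45.7508; S(1,+0) = 47.5000; S(1,+1) = 49.3161
  k=2: S(2,-2) = 44.0660; S(2,-1) = 45.7508; S(2,+0) = 47.5000; S(2,+1) = 49.3161; S(2,+2) = 51.2016
  k=3: S(3,-3) = 42.4433; S(3,-2) = 44.0660; S(3,-1) = 45.7508; S(3,+0) = 47.5000; S(3,+1) = 49.3161; S(3,+2) = 51.2016; S(3,+3) = 53.1592
Terminal payoffs V(N, j) = max(K - S_T, 0):
  V(3,-3) = 13.246706; V(3,-2) = 11.623970; V(3,-1) = 9.939192; V(3,+0) = 8.190000; V(3,+1) = 6.373931; V(3,+2) = 4.488428; V(3,+3) = 2.530837
Backward induction: V(k, j) = exp(-r*dt) * [p_u * V(k+1, j+1) + p_m * V(k+1, j) + p_d * V(k+1, j-1)]
  V(2,-2) = exp(-r*dt) * [p_u*9.939192 + p_m*11.623970 + p_d*13.246706] = 11.599235
  V(2,-1) = exp(-r*dt) * [p_u*8.190000 + p_m*9.939192 + p_d*11.623970] = 9.914457
  V(2,+0) = exp(-r*dt) * [p_u*6.373931 + p_m*8.190000 + p_d*9.939192] = 8.165265
  V(2,+1) = exp(-r*dt) * [p_u*4.488428 + p_m*6.373931 + p_d*8.190000] = 6.349196
  V(2,+2) = exp(-r*dt) * [p_u*2.530837 + p_m*4.488428 + p_d*6.373931] = 4.463693
  V(1,-1) = exp(-r*dt) * [p_u*8.165265 + p_m*9.914457 + p_d*11.599235] = 9.889734
  V(1,+0) = exp(-r*dt) * [p_u*6.349196 + p_m*8.165265 + p_d*9.914457] = 8.140542
  V(1,+1) = exp(-r*dt) * [p_u*4.463693 + p_m*6.349196 + p_d*8.165265] = 6.324473
  V(0,+0) = exp(-r*dt) * [p_u*6.324473 + p_m*8.140542 + p_d*9.889734] = 8.115829


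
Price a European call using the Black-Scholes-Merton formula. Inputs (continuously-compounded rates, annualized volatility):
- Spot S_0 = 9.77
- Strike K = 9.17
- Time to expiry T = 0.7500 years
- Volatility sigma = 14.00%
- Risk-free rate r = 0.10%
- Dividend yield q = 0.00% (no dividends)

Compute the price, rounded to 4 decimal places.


Answer: Price = 0.8235

Derivation:
d1 = (ln(S/K) + (r - q + 0.5*sigma^2) * T) / (sigma * sqrt(T)) = 0.58955034
d2 = d1 - sigma * sqrt(T) = 0.46830678
exp(-rT) = 0.99925028; exp(-qT) = 1.00000000
C = S_0 * exp(-qT) * N(d1) - K * exp(-rT) * N(d2)
N(d1) = 0.72225392; N(d2) = 0.68021739
C = 9.7700 * 1.00000000 * 0.72225392 - 9.1700 * 0.99925028 * 0.68021739 = 0.8235


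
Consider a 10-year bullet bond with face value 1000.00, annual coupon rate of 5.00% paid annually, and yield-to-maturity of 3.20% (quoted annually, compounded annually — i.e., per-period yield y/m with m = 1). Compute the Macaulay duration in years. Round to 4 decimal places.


Coupon per period c = face * coupon_rate / m = 50.000000
Periods per year m = 1; per-period yield y/m = 0.032000
Number of cashflows N = 10
Cashflows (t years, CF_t, discount factor 1/(1+y/m)^(m*t), PV):
  t = 1.0000: CF_t = 50.000000, DF = 0.968992, PV = 48.449612
  t = 2.0000: CF_t = 50.000000, DF = 0.938946, PV = 46.947299
  t = 3.0000: CF_t = 50.000000, DF = 0.909831, PV = 45.491569
  t = 4.0000: CF_t = 50.000000, DF = 0.881620, PV = 44.080977
  t = 5.0000: CF_t = 50.000000, DF = 0.854283, PV = 42.714125
  t = 6.0000: CF_t = 50.000000, DF = 0.827793, PV = 41.389656
  t = 7.0000: CF_t = 50.000000, DF = 0.802125, PV = 40.106256
  t = 8.0000: CF_t = 50.000000, DF = 0.777253, PV = 38.862651
  t = 9.0000: CF_t = 50.000000, DF = 0.753152, PV = 37.657608
  t = 10.0000: CF_t = 1050.000000, DF = 0.729799, PV = 766.288532
Price P = sum_t PV_t = 1151.988286
Macaulay numerator sum_t t * PV_t:
  t * PV_t at t = 1.0000: 48.449612
  t * PV_t at t = 2.0000: 93.894598
  t * PV_t at t = 3.0000: 136.474706
  t * PV_t at t = 4.0000: 176.323909
  t * PV_t at t = 5.0000: 213.570627
  t * PV_t at t = 6.0000: 248.337938
  t * PV_t at t = 7.0000: 280.743793
  t * PV_t at t = 8.0000: 310.901211
  t * PV_t at t = 9.0000: 338.918471
  t * PV_t at t = 10.0000: 7662.885321
Macaulay duration D = (sum_t t * PV_t) / P = 9510.500186 / 1151.988286 = 8.255726

Answer: Macaulay duration = 8.2557 years


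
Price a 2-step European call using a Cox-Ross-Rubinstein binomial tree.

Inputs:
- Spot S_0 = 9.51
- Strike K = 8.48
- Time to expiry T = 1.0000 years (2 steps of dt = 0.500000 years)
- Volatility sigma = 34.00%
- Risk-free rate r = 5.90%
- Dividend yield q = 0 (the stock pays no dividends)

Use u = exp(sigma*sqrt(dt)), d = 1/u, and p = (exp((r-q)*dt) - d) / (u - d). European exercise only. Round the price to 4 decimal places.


Answer: Price = V(0,0) = 2.1241

Derivation:
dt = T/N = 0.500000
u = exp(sigma*sqrt(dt)) = 1.271778; d = 1/u = 0.786300
p = (exp((r-q)*dt) - d) / (u - d) = 0.501854
Discount per step: exp(-r*dt) = 0.970931
Stock lattice S(k, i) with i counting down-moves:
  k=0: S(0,0) = 9.5100
  k=1: S(1,0) = 12.0946; S(1,1) = 7.4777
  k=2: S(2,0) = 15.3817; S(2,1) = 9.5100; S(2,2) = 5.8797
Terminal payoffs V(N, i) = max(S_T - K, 0):
  V(2,0) = 6.901669; V(2,1) = 1.030000; V(2,2) = 0.000000
Backward induction: V(k, i) = exp(-r*dt) * [p * V(k+1, i) + (1-p) * V(k+1, i+1)].
  V(1,0) = exp(-r*dt) * [p*6.901669 + (1-p)*1.030000] = 3.861120
  V(1,1) = exp(-r*dt) * [p*1.030000 + (1-p)*0.000000] = 0.501883
  V(0,0) = exp(-r*dt) * [p*3.861120 + (1-p)*0.501883] = 2.124133


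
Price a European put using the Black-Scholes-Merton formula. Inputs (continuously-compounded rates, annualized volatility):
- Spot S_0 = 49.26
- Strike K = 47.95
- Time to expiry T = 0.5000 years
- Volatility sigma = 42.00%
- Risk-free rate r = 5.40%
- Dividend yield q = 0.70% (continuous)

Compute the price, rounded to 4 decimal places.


Answer: Price = 4.5252

Derivation:
d1 = (ln(S/K) + (r - q + 0.5*sigma^2) * T) / (sigma * sqrt(T)) = 0.31837850
d2 = d1 - sigma * sqrt(T) = 0.02139365
exp(-rT) = 0.97336124; exp(-qT) = 0.99650612
P = K * exp(-rT) * N(-d2) - S_0 * exp(-qT) * N(-d1)
N(-d1) = 0.37509892; N(-d2) = 0.49146582
P = 47.9500 * 0.97336124 * 0.49146582 - 49.2600 * 0.99650612 * 0.37509892 = 4.5252


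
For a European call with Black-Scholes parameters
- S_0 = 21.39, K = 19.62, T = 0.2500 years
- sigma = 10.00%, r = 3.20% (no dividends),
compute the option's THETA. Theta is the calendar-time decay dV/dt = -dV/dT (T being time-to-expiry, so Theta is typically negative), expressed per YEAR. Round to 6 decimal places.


d1 = 1.9124813791; d2 = 1.8624813791
phi(d1) = 0.0640730753; exp(-qT) = 1.0000000000; exp(-rT) = 0.9920319148
Theta = -S*exp(-qT)*phi(d1)*sigma/(2*sqrt(T)) - r*K*exp(-rT)*N(d2) + q*S*exp(-qT)*N(d1)
N(d1) = 0.9720927606; N(d2) = 0.9687323661; sqrt(T) = 0.5000000000
Term 1 = -21.3900 * 1.0000000000 * 0.0640730753 * 0.1000 / (2 * 0.5000000000) = -0.1370523081
Term 2 = -0.0320 * 19.6200 * 0.9920319148 * 0.9687323661 = -0.6033626682
Term 3 = 0 (no dividend yield, q = 0)
Theta = -0.1370523081 + (-0.6033626682) + (0.0000000000) = -0.740415

Answer: Theta = -0.740415


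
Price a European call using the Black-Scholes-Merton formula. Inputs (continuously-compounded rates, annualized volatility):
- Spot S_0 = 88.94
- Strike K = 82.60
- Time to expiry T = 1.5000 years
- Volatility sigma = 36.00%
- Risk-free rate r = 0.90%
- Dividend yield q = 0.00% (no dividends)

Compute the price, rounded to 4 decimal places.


Answer: Price = 18.8791

Derivation:
d1 = (ln(S/K) + (r - q + 0.5*sigma^2) * T) / (sigma * sqrt(T)) = 0.41879993
d2 = d1 - sigma * sqrt(T) = -0.02210822
exp(-rT) = 0.98659072; exp(-qT) = 1.00000000
C = S_0 * exp(-qT) * N(d1) - K * exp(-rT) * N(d2)
N(d1) = 0.66231882; N(d2) = 0.49118081
C = 88.9400 * 1.00000000 * 0.66231882 - 82.6000 * 0.98659072 * 0.49118081 = 18.8791


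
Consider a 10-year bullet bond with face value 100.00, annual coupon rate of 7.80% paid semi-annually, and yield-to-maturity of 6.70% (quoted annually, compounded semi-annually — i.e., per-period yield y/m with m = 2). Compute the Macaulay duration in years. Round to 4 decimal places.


Answer: Macaulay duration = 7.2439 years

Derivation:
Coupon per period c = face * coupon_rate / m = 3.900000
Periods per year m = 2; per-period yield y/m = 0.033500
Number of cashflows N = 20
Cashflows (t years, CF_t, discount factor 1/(1+y/m)^(m*t), PV):
  t = 0.5000: CF_t = 3.900000, DF = 0.967586, PV = 3.773585
  t = 1.0000: CF_t = 3.900000, DF = 0.936222, PV = 3.651267
  t = 1.5000: CF_t = 3.900000, DF = 0.905876, PV = 3.532915
  t = 2.0000: CF_t = 3.900000, DF = 0.876512, PV = 3.418398
  t = 2.5000: CF_t = 3.900000, DF = 0.848101, PV = 3.307594
  t = 3.0000: CF_t = 3.900000, DF = 0.820611, PV = 3.200381
  t = 3.5000: CF_t = 3.900000, DF = 0.794011, PV = 3.096644
  t = 4.0000: CF_t = 3.900000, DF = 0.768274, PV = 2.996269
  t = 4.5000: CF_t = 3.900000, DF = 0.743371, PV = 2.899147
  t = 5.0000: CF_t = 3.900000, DF = 0.719275, PV = 2.805174
  t = 5.5000: CF_t = 3.900000, DF = 0.695961, PV = 2.714247
  t = 6.0000: CF_t = 3.900000, DF = 0.673402, PV = 2.626267
  t = 6.5000: CF_t = 3.900000, DF = 0.651574, PV = 2.541139
  t = 7.0000: CF_t = 3.900000, DF = 0.630454, PV = 2.458770
  t = 7.5000: CF_t = 3.900000, DF = 0.610018, PV = 2.379071
  t = 8.0000: CF_t = 3.900000, DF = 0.590245, PV = 2.301955
  t = 8.5000: CF_t = 3.900000, DF = 0.571113, PV = 2.227340
  t = 9.0000: CF_t = 3.900000, DF = 0.552601, PV = 2.155142
  t = 9.5000: CF_t = 3.900000, DF = 0.534689, PV = 2.085285
  t = 10.0000: CF_t = 103.900000, DF = 0.517357, PV = 53.753399
Price P = sum_t PV_t = 107.923989
Macaulay numerator sum_t t * PV_t:
  t * PV_t at t = 0.5000: 1.886792
  t * PV_t at t = 1.0000: 3.651267
  t * PV_t at t = 1.5000: 5.299372
  t * PV_t at t = 2.0000: 6.836797
  t * PV_t at t = 2.5000: 8.268985
  t * PV_t at t = 3.0000: 9.601144
  t * PV_t at t = 3.5000: 10.838253
  t * PV_t at t = 4.0000: 11.985075
  t * PV_t at t = 4.5000: 13.046163
  t * PV_t at t = 5.0000: 14.025870
  t * PV_t at t = 5.5000: 14.928357
  t * PV_t at t = 6.0000: 15.757601
  t * PV_t at t = 6.5000: 16.517401
  t * PV_t at t = 7.0000: 17.211389
  t * PV_t at t = 7.5000: 17.843032
  t * PV_t at t = 8.0000: 18.415643
  t * PV_t at t = 8.5000: 18.932386
  t * PV_t at t = 9.0000: 19.396281
  t * PV_t at t = 9.5000: 19.810210
  t * PV_t at t = 10.0000: 537.533986
Macaulay duration D = (sum_t t * PV_t) / P = 781.786004 / 107.923989 = 7.243858


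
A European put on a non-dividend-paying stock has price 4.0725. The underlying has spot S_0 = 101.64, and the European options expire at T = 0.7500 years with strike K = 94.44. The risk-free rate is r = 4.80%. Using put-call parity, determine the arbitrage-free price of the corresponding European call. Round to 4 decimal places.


Put-call parity: C - P = S_0 * exp(-qT) - K * exp(-rT).
S_0 * exp(-qT) = 101.6400 * 1.00000000 = 101.64000000
K * exp(-rT) = 94.4400 * 0.96464029 = 91.10062932
C = P + S*exp(-qT) - K*exp(-rT)
C = 4.0725 + 101.64000000 - 91.10062932 = 14.6119

Answer: Call price = 14.6119


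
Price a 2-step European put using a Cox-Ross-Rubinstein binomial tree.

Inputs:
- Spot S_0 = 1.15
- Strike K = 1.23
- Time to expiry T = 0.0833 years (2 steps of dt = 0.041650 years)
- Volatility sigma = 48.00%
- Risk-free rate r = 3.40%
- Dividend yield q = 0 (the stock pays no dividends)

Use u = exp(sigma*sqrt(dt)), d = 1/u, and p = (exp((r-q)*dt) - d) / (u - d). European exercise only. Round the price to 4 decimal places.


Answer: Price = V(0,0) = 0.1158

Derivation:
dt = T/N = 0.041650
u = exp(sigma*sqrt(dt)) = 1.102919; d = 1/u = 0.906685
p = (exp((r-q)*dt) - d) / (u - d) = 0.482751
Discount per step: exp(-r*dt) = 0.998585
Stock lattice S(k, i) with i counting down-moves:
  k=0: S(0,0) = 1.1500
  k=1: S(1,0) = 1.2684; S(1,1) = 1.0427
  k=2: S(2,0) = 1.3989; S(2,1) = 1.1500; S(2,2) = 0.9454
Terminal payoffs V(N, i) = max(K - S_T, 0):
  V(2,0) = 0.000000; V(2,1) = 0.080000; V(2,2) = 0.284610
Backward induction: V(k, i) = exp(-r*dt) * [p * V(k+1, i) + (1-p) * V(k+1, i+1)].
  V(1,0) = exp(-r*dt) * [p*0.000000 + (1-p)*0.080000] = 0.041321
  V(1,1) = exp(-r*dt) * [p*0.080000 + (1-p)*0.284610] = 0.185571
  V(0,0) = exp(-r*dt) * [p*0.041321 + (1-p)*0.185571] = 0.115771


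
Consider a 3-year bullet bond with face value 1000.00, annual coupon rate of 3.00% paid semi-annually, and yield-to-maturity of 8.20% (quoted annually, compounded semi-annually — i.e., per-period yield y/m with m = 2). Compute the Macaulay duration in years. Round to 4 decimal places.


Answer: Macaulay duration = 2.8813 years

Derivation:
Coupon per period c = face * coupon_rate / m = 15.000000
Periods per year m = 2; per-period yield y/m = 0.041000
Number of cashflows N = 6
Cashflows (t years, CF_t, discount factor 1/(1+y/m)^(m*t), PV):
  t = 0.5000: CF_t = 15.000000, DF = 0.960615, PV = 14.409222
  t = 1.0000: CF_t = 15.000000, DF = 0.922781, PV = 13.841712
  t = 1.5000: CF_t = 15.000000, DF = 0.886437, PV = 13.296553
  t = 2.0000: CF_t = 15.000000, DF = 0.851524, PV = 12.772866
  t = 2.5000: CF_t = 15.000000, DF = 0.817987, PV = 12.269804
  t = 3.0000: CF_t = 1015.000000, DF = 0.785770, PV = 797.556879
Price P = sum_t PV_t = 864.147035
Macaulay numerator sum_t t * PV_t:
  t * PV_t at t = 0.5000: 7.204611
  t * PV_t at t = 1.0000: 13.841712
  t * PV_t at t = 1.5000: 19.944830
  t * PV_t at t = 2.0000: 25.545731
  t * PV_t at t = 2.5000: 30.674509
  t * PV_t at t = 3.0000: 2392.670637
Macaulay duration D = (sum_t t * PV_t) / P = 2489.882029 / 864.147035 = 2.881318


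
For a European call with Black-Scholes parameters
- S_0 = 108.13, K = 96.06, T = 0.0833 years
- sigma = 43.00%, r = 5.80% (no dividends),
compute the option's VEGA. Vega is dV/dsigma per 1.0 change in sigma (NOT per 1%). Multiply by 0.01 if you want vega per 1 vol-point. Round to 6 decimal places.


Answer: Vega = 7.138833

Derivation:
d1 = 1.0546971530; d2 = 0.9305916737
phi(d1) = 0.2287486274; exp(-qT) = 1.0000000000; exp(-rT) = 0.9951802524
Vega = S * exp(-qT) * phi(d1) * sqrt(T) = 108.1300 * 1.0000000000 * 0.2287486274 * 0.2886173938 = 7.138833


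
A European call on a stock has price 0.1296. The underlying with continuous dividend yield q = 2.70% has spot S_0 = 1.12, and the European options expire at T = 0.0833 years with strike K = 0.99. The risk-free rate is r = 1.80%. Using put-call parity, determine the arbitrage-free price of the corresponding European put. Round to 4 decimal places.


Put-call parity: C - P = S_0 * exp(-qT) - K * exp(-rT).
S_0 * exp(-qT) = 1.1200 * 0.99775343 = 1.11748384
K * exp(-rT) = 0.9900 * 0.99850172 = 0.98851671
P = C - S*exp(-qT) + K*exp(-rT)
P = 0.1296 - 1.11748384 + 0.98851671 = 0.0006

Answer: Put price = 0.0006


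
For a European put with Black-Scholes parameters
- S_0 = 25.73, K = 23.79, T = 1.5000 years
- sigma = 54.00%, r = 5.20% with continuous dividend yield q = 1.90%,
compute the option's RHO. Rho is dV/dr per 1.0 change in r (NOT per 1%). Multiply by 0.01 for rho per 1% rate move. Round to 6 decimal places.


d1 = 0.5240582029; d2 = -0.1373040277
phi(d1) = 0.3477550128; exp(-qT) = 0.9719022941; exp(-rT) = 0.9249644265
N(-d2) = 0.5546047565
Rho = -K*T*exp(-rT)*N(-d2) = -23.7900 * 1.5000 * 0.9249644265 * 0.5546047565 = -18.306036

Answer: Rho = -18.306036
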